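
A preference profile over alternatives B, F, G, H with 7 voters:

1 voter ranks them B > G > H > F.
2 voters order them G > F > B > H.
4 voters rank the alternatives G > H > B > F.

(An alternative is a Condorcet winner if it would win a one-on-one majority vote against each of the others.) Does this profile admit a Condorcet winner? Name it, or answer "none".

G

Check each pair by majority over 7 ballots:
B vs F: B preferred on 1+4 = 5 ballots; B wins 5–2.
B vs G: 1 for B, 6 for G — G by 6–1.
B vs H: 3 to 4, H.
F vs G: F is ranked higher on 0 ballots, G on 7. G wins 7–0.
F vs H: F is ranked higher on 2 ballots, H on 5. H wins 5–2.
G vs H: G is ranked higher on 1+2+4 = 7 ballots, H on 0. G wins 7–0.
G wins every pairwise contest, so G is the Condorcet winner.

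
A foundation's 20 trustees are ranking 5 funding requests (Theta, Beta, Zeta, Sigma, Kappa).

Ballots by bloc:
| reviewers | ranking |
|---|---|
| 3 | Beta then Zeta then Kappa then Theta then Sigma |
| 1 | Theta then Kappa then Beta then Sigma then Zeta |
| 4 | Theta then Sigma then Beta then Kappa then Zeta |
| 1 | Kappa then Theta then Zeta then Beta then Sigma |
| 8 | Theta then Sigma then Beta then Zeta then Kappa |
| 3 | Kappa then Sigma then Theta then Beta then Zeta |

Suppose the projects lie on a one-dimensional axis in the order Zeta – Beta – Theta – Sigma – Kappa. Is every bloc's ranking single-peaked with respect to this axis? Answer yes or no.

no

Axis positions: Zeta=1, Beta=2, Theta=3, Sigma=4, Kappa=5.
Bloc 1: ranking walks positions 2-1-5-3-4; Kappa is ranked above Theta even though Theta lies between Kappa and the peak Beta on the axis — preferences dip and rise again. Not single-peaked.
Bloc 2: ranking walks positions 3-5-2-4-1; Kappa is ranked above Sigma even though Sigma lies between Kappa and the peak Theta on the axis — preferences dip and rise again. Not single-peaked.
Bloc 3 (peak Theta at position 3): ranking walks positions 3-4-2-5-1, expanding outward from the peak — single-peaked.
Bloc 4: ranking walks positions 5-3-1-2-4; Theta is ranked above Sigma even though Sigma lies between Theta and the peak Kappa on the axis — preferences dip and rise again. Not single-peaked.
Bloc 5 (peak Theta at position 3): ranking walks positions 3-4-2-1-5, expanding outward from the peak — single-peaked.
Bloc 6 (peak Kappa at position 5): ranking walks positions 5-4-3-2-1, expanding outward from the peak — single-peaked.
Bloc 1 violates single-peakedness, so the profile is not single-peaked on this axis.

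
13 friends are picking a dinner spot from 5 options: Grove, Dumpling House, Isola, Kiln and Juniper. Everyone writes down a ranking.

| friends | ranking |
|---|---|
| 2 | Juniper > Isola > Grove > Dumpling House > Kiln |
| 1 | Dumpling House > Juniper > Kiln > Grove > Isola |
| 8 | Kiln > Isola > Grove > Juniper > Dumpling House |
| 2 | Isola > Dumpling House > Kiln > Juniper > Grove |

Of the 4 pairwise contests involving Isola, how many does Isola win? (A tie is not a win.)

3

Isola against each rival (13 friends):
Isola vs Grove: Isola, 12–1.
Isola–Dumpling House: Isola 12–1.
Isola–Kiln: Kiln 9–4.
Isola vs Juniper: 8+2 = 10 for Isola, 3 for Juniper — Isola by 10–3.
Isola beats Grove, Dumpling House, Juniper; loses to Kiln — 3 pairwise wins.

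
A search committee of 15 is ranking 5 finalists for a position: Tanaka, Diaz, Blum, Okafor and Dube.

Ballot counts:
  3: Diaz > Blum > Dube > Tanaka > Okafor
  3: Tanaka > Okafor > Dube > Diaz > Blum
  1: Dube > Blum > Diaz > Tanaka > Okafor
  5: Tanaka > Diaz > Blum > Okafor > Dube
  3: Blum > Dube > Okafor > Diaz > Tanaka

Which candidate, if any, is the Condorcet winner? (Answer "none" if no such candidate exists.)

Tanaka

Check each pair by majority over 15 ballots:
Tanaka vs Diaz: 3+5 = 8 for Tanaka, 7 for Diaz — Tanaka by 8–7.
Tanaka vs Blum: 8 to 7, Tanaka.
Tanaka–Okafor: Tanaka 12–3.
Tanaka vs Dube: Tanaka wins 8–7.
Diaz vs Blum: Diaz is ranked higher on 3+3+5 = 11 ballots, Blum on 4. Diaz wins 11–4.
Diaz vs Okafor: Diaz, 9–6.
Diaz vs Dube: Diaz preferred on 3+5 = 8 ballots; Diaz wins 8–7.
Blum vs Okafor: Blum wins 12–3.
Blum vs Dube: Blum wins 11–4.
Okafor vs Dube: 8 to 7, Okafor.
Tanaka beats each of Diaz, Blum, Okafor, Dube — Tanaka is the Condorcet winner.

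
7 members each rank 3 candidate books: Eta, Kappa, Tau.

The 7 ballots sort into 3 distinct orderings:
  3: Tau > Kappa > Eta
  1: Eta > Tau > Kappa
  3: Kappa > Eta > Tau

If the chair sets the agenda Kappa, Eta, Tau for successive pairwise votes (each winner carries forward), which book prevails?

Tau

Round 1: Kappa vs Eta — 6–1, Kappa advances.
Round 2: Kappa vs Tau — 3–4, Tau advances.
The agenda winner is Tau.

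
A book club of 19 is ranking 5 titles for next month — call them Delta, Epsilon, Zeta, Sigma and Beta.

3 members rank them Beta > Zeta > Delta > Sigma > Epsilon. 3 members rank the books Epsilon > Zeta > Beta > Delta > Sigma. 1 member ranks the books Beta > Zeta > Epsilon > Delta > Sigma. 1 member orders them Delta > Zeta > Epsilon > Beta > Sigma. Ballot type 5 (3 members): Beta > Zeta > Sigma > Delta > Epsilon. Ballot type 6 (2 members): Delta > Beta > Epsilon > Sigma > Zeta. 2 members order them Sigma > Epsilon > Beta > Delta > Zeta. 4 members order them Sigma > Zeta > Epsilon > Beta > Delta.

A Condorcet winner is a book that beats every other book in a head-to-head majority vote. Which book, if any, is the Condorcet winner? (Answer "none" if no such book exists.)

none

Pairwise majorities:
Delta vs Epsilon: 9 to 10, Epsilon.
Delta vs Zeta: Zeta wins 14–5.
Delta vs Sigma: Delta wins 10–9.
Delta vs Beta: Beta, 16–3.
Epsilon vs Zeta: Zeta, 12–7.
Epsilon–Sigma: Sigma 12–7.
Epsilon vs Beta: Epsilon is ranked higher on 3+1+2+4 = 10 ballots, Beta on 9. Epsilon wins 10–9.
Zeta vs Sigma: Zeta, 11–8.
Zeta vs Beta: Zeta is ranked higher on 3+1+4 = 8 ballots, Beta on 11. Beta wins 11–8.
Sigma vs Beta: 2+4 = 6 for Sigma, 13 for Beta — Beta by 13–6.
Every book loses at least once (Delta loses to Epsilon; Epsilon loses to Zeta; Zeta loses to Beta; Sigma loses to Delta; Beta loses to Epsilon). The majority relation contains the cycle Delta > Sigma > Epsilon > Delta, so there is no Condorcet winner.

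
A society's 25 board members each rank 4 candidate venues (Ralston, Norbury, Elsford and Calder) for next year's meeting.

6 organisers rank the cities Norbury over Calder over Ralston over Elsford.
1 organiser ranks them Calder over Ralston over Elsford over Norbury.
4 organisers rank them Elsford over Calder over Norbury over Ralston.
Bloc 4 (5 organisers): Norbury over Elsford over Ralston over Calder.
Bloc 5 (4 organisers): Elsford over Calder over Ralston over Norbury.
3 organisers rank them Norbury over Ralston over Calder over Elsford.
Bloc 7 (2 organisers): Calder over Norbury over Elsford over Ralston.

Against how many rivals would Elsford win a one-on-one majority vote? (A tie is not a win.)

Elsford against each rival (25 organisers):
Elsford–Ralston: Elsford 15–10.
Elsford vs Norbury: 1+4+4 = 9 for Elsford, 16 for Norbury — Norbury by 16–9.
Elsford vs Calder: Elsford is ranked higher on 4+5+4 = 13 ballots, Calder on 12. Elsford wins 13–12.
Elsford beats Ralston, Calder; loses to Norbury — 2 pairwise wins.

2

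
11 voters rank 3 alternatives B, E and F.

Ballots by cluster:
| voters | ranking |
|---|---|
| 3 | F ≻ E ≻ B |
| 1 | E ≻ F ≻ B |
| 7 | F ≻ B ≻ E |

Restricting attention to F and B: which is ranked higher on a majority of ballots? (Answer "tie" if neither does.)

F

Ballots ranking F above B: 3 + 1 + 7 = 11.
Ballots ranking B above F: 11 − 11 = 0.
F wins the head-to-head 11–0.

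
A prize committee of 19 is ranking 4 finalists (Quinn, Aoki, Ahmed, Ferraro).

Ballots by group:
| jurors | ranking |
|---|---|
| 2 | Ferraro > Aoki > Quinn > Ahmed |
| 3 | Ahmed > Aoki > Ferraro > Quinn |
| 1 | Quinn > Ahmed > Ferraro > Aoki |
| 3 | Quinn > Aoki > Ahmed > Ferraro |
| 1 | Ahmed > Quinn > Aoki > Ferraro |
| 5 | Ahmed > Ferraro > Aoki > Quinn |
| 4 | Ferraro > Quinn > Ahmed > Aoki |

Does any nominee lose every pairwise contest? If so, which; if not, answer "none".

Head-to-head results (19 jurors):
Quinn vs Aoki: Aoki, 10–9.
Quinn vs Ahmed: Quinn, 10–9.
Quinn vs Ferraro: Ferraro wins 14–5.
Aoki vs Ahmed: 2+3 = 5 for Aoki, 14 for Ahmed — Ahmed by 14–5.
Aoki vs Ferraro: 7 to 12, Ferraro.
Ahmed vs Ferraro: Ahmed preferred on 3+1+3+1+5 = 13 ballots; Ahmed wins 13–6.
Each nominee has at least one pairwise win (Quinn beats Ahmed; Aoki beats Quinn; Ahmed beats Aoki; Ferraro beats Quinn) — no Condorcet loser.

none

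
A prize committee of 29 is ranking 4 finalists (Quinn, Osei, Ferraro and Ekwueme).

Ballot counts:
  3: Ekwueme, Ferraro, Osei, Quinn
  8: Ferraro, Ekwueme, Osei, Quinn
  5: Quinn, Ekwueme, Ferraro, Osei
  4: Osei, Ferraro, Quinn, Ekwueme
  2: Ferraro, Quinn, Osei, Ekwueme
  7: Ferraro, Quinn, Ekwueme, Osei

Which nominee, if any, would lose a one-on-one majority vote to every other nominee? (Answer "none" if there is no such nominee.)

Pairwise majorities:
Quinn–Osei: Osei 15–14.
Quinn vs Ferraro: Ferraro, 24–5.
Quinn vs Ekwueme: Quinn preferred on 5+4+2+7 = 18 ballots; Quinn wins 18–11.
Osei vs Ferraro: 4 for Osei, 25 for Ferraro — Ferraro by 25–4.
Osei vs Ekwueme: Osei is ranked higher on 4+2 = 6 ballots, Ekwueme on 23. Ekwueme wins 23–6.
Ferraro vs Ekwueme: Ferraro, 21–8.
Every nominee wins at least one matchup (Quinn beats Ekwueme; Osei beats Quinn; Ferraro beats Quinn; Ekwueme beats Osei), so there is no Condorcet loser.

none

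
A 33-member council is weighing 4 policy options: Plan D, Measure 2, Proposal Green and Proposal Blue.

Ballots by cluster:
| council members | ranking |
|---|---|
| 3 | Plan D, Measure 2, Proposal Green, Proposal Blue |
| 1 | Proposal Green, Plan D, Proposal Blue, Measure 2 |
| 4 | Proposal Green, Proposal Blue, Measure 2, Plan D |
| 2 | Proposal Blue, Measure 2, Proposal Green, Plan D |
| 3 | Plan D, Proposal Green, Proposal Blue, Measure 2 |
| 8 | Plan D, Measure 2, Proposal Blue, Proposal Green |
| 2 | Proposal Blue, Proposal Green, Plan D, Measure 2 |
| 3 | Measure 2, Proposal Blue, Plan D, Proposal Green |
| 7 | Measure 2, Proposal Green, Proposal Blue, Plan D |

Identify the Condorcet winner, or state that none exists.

none

Check each pair by majority over 33 ballots:
Plan D vs Measure 2: Plan D is ranked higher on 3+1+3+8+2 = 17 ballots, Measure 2 on 16. Plan D wins 17–16.
Plan D vs Proposal Green: 17 to 16, Plan D.
Plan D vs Proposal Blue: Proposal Blue wins 18–15.
Measure 2 vs Proposal Green: Measure 2, 23–10.
Measure 2 vs Proposal Blue: 21 to 12, Measure 2.
Proposal Green vs Proposal Blue: Proposal Green, 18–15.
No option is unbeaten: Plan D loses to Proposal Blue; Measure 2 loses to Plan D; Proposal Green loses to Plan D; Proposal Blue loses to Measure 2. In particular Plan D → Measure 2 → Proposal Blue → Plan D is a majority cycle — no Condorcet winner exists.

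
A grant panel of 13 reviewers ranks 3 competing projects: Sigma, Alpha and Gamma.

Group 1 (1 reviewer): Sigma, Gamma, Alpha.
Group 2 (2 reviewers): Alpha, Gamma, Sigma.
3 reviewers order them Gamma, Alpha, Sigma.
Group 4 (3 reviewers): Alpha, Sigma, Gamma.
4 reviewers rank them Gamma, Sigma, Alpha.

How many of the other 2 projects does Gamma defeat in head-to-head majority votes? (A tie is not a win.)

2

Gamma against each rival (13 reviewers):
Gamma vs Sigma: Gamma wins 9–4.
Gamma vs Alpha: 8 to 5, Gamma.
Gamma beats Sigma, Alpha — 2 pairwise wins.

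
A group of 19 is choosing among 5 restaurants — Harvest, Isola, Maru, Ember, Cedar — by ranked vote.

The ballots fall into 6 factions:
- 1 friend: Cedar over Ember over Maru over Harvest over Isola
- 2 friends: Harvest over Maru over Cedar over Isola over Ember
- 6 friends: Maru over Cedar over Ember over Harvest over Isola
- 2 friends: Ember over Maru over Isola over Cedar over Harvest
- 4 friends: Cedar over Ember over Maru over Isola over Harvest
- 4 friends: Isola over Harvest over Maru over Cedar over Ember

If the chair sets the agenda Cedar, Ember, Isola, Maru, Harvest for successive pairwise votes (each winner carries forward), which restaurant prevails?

Round 1: Cedar vs Ember — 17–2, Cedar advances.
Round 2: Cedar vs Isola — 13–6, Cedar advances.
Round 3: Cedar vs Maru — 5–14, Maru advances.
Round 4: Maru vs Harvest — 13–6, Maru advances.
Maru survives the agenda.

Maru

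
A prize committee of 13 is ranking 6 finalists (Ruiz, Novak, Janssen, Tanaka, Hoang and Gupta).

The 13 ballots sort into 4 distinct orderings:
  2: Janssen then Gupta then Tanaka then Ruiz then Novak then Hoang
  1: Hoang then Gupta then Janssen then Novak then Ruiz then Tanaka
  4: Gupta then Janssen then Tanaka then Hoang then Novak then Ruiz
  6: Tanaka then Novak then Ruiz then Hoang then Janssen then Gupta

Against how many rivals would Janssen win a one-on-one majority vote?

Janssen against each rival (13 jurors):
Janssen vs Ruiz: Janssen is ranked higher on 2+1+4 = 7 ballots, Ruiz on 6. Janssen wins 7–6.
Janssen vs Novak: Janssen wins 7–6.
Janssen vs Tanaka: Janssen preferred on 2+1+4 = 7 ballots; Janssen wins 7–6.
Janssen vs Hoang: Janssen is ranked higher on 2+4 = 6 ballots, Hoang on 7. Hoang wins 7–6.
Janssen–Gupta: Janssen 8–5.
Janssen beats Ruiz, Novak, Tanaka, Gupta; loses to Hoang — 4 pairwise wins.

4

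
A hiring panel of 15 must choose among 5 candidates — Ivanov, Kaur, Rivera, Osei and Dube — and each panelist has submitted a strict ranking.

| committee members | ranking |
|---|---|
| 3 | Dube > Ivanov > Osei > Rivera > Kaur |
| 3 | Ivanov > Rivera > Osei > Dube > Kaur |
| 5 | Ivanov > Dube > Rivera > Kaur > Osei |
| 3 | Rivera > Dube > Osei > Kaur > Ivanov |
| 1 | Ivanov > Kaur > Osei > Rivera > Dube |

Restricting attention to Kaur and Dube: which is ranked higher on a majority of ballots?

Dube

Ballots ranking Kaur above Dube: 1.
Ballots ranking Dube above Kaur: 15 − 1 = 14.
Dube wins the head-to-head 14–1.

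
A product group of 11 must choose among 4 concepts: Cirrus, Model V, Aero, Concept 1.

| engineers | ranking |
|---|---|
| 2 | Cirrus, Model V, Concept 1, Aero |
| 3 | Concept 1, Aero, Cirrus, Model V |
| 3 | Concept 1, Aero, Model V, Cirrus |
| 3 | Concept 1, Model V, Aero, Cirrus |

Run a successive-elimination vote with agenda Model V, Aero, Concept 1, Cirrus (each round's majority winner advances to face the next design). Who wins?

Concept 1

Round 1: Model V vs Aero — 5–6, Aero advances.
Round 2: Aero vs Concept 1 — 0–11, Concept 1 advances.
Round 3: Concept 1 vs Cirrus — 9–2, Concept 1 advances.
The agenda winner is Concept 1.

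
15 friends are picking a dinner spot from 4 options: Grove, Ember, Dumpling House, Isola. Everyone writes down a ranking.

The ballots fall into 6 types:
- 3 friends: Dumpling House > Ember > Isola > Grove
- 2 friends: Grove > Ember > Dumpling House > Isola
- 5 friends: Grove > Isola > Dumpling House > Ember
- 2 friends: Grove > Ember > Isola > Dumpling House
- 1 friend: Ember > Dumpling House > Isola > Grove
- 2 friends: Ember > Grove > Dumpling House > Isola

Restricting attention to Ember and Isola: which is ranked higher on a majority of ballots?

Ballots ranking Ember above Isola: 3 + 2 + 2 + 1 + 2 = 10.
Ballots ranking Isola above Ember: 15 − 10 = 5.
Ember wins the head-to-head 10–5.

Ember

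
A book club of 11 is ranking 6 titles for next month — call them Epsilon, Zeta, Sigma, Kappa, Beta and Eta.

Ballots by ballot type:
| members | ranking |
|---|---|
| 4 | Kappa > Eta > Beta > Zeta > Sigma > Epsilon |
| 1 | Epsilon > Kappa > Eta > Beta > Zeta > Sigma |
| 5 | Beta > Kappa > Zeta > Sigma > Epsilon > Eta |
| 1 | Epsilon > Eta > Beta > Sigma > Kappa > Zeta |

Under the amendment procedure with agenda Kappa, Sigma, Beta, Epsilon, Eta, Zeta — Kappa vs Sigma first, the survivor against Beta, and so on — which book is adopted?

Round 1: Kappa vs Sigma — 10–1, Kappa advances.
Round 2: Kappa vs Beta — 5–6, Beta advances.
Round 3: Beta vs Epsilon — 9–2, Beta advances.
Round 4: Beta vs Eta — 5–6, Eta advances.
Round 5: Eta vs Zeta — 6–5, Eta advances.
Eta survives the agenda.

Eta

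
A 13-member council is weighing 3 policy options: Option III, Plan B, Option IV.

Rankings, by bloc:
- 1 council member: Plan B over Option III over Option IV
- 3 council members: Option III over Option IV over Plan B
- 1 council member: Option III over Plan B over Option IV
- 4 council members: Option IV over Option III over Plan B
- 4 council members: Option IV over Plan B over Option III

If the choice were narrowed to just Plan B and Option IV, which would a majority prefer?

Ballots ranking Plan B above Option IV: 1 + 1 = 2.
Ballots ranking Option IV above Plan B: 13 − 2 = 11.
Option IV wins the head-to-head 11–2.

Option IV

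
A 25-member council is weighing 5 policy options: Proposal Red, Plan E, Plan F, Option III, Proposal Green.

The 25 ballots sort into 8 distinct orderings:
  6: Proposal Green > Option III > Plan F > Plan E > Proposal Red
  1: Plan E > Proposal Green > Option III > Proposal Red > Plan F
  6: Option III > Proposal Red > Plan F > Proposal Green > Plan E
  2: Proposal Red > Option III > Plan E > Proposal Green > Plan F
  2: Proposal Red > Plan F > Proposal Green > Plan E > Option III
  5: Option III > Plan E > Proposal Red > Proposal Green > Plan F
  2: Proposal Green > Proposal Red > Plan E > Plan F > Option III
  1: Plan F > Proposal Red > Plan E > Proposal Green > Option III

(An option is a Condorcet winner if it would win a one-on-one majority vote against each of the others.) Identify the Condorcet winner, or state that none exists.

Head-to-head results (25 council members):
Proposal Red vs Plan E: 13 to 12, Proposal Red.
Proposal Red vs Plan F: Proposal Red preferred on 1+6+2+2+5+2 = 18 ballots; Proposal Red wins 18–7.
Proposal Red vs Option III: 7 to 18, Option III.
Proposal Red vs Proposal Green: 6+2+2+5+1 = 16 for Proposal Red, 9 for Proposal Green — Proposal Red by 16–9.
Plan E vs Plan F: Plan E preferred on 1+2+5+2 = 10 ballots; Plan F wins 15–10.
Plan E vs Option III: 6 to 19, Option III.
Plan E vs Proposal Green: Plan E is ranked higher on 1+2+5+1 = 9 ballots, Proposal Green on 16. Proposal Green wins 16–9.
Plan F vs Option III: 5 to 20, Option III.
Plan F vs Proposal Green: Plan F is ranked higher on 6+2+1 = 9 ballots, Proposal Green on 16. Proposal Green wins 16–9.
Option III vs Proposal Green: Option III preferred on 6+2+5 = 13 ballots; Option III wins 13–12.
Option III defeats every rival head-to-head and is the Condorcet winner.

Option III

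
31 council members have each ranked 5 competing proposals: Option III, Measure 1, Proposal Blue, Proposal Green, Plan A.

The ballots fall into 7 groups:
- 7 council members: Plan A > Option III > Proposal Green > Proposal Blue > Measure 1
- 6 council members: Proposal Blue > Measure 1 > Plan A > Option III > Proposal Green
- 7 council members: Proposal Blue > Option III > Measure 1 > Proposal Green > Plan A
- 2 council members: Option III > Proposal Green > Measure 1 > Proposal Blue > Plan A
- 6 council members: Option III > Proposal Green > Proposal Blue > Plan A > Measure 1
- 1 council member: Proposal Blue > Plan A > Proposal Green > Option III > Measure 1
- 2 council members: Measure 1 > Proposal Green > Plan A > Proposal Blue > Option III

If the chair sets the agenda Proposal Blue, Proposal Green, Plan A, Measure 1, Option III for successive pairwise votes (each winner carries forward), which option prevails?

Round 1: Proposal Blue vs Proposal Green — 14–17, Proposal Green advances.
Round 2: Proposal Green vs Plan A — 17–14, Proposal Green advances.
Round 3: Proposal Green vs Measure 1 — 16–15, Proposal Green advances.
Round 4: Proposal Green vs Option III — 3–28, Option III advances.
The agenda winner is Option III.

Option III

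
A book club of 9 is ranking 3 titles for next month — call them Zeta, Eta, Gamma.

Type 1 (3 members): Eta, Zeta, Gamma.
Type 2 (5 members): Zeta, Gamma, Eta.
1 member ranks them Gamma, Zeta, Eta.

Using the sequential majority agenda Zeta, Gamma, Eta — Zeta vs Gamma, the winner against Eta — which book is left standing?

Round 1: Zeta vs Gamma — 8–1, Zeta advances.
Round 2: Zeta vs Eta — 6–3, Zeta advances.
Zeta survives the agenda.

Zeta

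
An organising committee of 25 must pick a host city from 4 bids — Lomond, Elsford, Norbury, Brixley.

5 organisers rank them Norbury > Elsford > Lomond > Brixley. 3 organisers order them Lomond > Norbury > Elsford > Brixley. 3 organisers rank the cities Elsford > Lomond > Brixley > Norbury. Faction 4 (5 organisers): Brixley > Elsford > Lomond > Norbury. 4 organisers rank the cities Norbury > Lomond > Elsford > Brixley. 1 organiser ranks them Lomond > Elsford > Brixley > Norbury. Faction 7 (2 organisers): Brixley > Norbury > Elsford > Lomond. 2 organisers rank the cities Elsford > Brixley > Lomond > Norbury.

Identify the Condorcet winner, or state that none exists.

none

Check each pair by majority over 25 ballots:
Lomond vs Elsford: Elsford wins 17–8.
Lomond vs Norbury: Lomond wins 14–11.
Lomond vs Brixley: Lomond preferred on 5+3+3+4+1 = 16 ballots; Lomond wins 16–9.
Elsford vs Norbury: Elsford preferred on 3+5+1+2 = 11 ballots; Norbury wins 14–11.
Elsford–Brixley: Elsford 18–7.
Norbury vs Brixley: Brixley wins 13–12.
No city is unbeaten: Lomond loses to Elsford; Elsford loses to Norbury; Norbury loses to Lomond; Brixley loses to Lomond. In particular Lomond → Norbury → Elsford → Lomond is a majority cycle — no Condorcet winner exists.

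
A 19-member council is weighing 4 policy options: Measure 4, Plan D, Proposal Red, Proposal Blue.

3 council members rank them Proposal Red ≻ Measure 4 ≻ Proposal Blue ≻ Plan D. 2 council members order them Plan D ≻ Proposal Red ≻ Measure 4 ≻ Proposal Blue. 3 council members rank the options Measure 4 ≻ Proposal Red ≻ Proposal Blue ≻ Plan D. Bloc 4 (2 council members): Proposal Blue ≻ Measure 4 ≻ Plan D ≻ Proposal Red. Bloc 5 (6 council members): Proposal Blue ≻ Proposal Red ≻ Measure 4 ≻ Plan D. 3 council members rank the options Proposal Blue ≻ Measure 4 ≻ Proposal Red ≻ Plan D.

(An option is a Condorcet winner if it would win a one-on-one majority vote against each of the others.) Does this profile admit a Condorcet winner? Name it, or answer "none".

Pairwise majorities:
Measure 4 vs Plan D: Measure 4 wins 17–2.
Measure 4 vs Proposal Red: Proposal Red, 11–8.
Measure 4 vs Proposal Blue: 3+2+3 = 8 for Measure 4, 11 for Proposal Blue — Proposal Blue by 11–8.
Plan D vs Proposal Red: Plan D is ranked higher on 2+2 = 4 ballots, Proposal Red on 15. Proposal Red wins 15–4.
Plan D vs Proposal Blue: Proposal Blue wins 17–2.
Proposal Red vs Proposal Blue: 8 to 11, Proposal Blue.
Proposal Blue beats each of Measure 4, Plan D, Proposal Red — Proposal Blue is the Condorcet winner.

Proposal Blue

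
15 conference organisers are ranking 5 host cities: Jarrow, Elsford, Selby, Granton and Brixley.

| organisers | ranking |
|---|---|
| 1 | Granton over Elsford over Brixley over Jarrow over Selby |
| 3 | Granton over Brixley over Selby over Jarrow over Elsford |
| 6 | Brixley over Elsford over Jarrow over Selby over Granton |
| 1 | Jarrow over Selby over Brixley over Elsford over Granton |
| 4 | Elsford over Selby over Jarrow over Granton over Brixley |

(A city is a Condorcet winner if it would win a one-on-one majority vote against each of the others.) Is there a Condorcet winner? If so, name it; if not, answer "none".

Pairwise majorities:
Jarrow vs Elsford: Jarrow is ranked higher on 3+1 = 4 ballots, Elsford on 11. Elsford wins 11–4.
Jarrow vs Selby: 1+6+1 = 8 for Jarrow, 7 for Selby — Jarrow by 8–7.
Jarrow vs Granton: Jarrow preferred on 6+1+4 = 11 ballots; Jarrow wins 11–4.
Jarrow vs Brixley: Jarrow is ranked higher on 1+4 = 5 ballots, Brixley on 10. Brixley wins 10–5.
Elsford vs Selby: Elsford preferred on 1+6+4 = 11 ballots; Elsford wins 11–4.
Elsford vs Granton: 11 to 4, Elsford.
Elsford vs Brixley: 5 to 10, Brixley.
Selby vs Granton: 11 to 4, Selby.
Selby vs Brixley: 1+4 = 5 for Selby, 10 for Brixley — Brixley by 10–5.
Granton vs Brixley: Granton is ranked higher on 1+3+4 = 8 ballots, Brixley on 7. Granton wins 8–7.
Every city loses at least once (Jarrow loses to Elsford; Elsford loses to Brixley; Selby loses to Jarrow; Granton loses to Jarrow; Brixley loses to Granton). The majority relation contains the cycle Jarrow > Granton > Brixley > Jarrow, so there is no Condorcet winner.

none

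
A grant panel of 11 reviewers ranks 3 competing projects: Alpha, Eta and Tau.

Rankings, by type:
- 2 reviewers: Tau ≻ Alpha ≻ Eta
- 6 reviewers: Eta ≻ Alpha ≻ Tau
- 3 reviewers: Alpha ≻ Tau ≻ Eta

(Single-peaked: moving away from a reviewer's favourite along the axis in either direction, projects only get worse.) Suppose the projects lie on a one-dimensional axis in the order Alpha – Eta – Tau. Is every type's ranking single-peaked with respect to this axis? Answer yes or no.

no

Axis positions: Alpha=1, Eta=2, Tau=3.
Type 1: ranking walks positions 3-1-2; Alpha is ranked above Eta even though Eta lies between Alpha and the peak Tau on the axis — preferences dip and rise again. Not single-peaked.
Type 2 (peak Eta at position 2): ranking walks positions 2-1-3, expanding outward from the peak — single-peaked.
Type 3: ranking walks positions 1-3-2; Tau is ranked above Eta even though Eta lies between Tau and the peak Alpha on the axis — preferences dip and rise again. Not single-peaked.
Type 1 violates single-peakedness, so the profile is not single-peaked on this axis.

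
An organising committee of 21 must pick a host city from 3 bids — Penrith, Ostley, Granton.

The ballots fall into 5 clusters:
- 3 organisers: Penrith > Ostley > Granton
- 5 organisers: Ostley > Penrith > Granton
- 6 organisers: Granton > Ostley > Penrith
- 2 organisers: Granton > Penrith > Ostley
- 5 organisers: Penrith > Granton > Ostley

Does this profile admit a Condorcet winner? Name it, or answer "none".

Head-to-head results (21 organisers):
Penrith vs Ostley: 10 to 11, Ostley.
Penrith vs Granton: Penrith is ranked higher on 3+5+5 = 13 ballots, Granton on 8. Penrith wins 13–8.
Ostley vs Granton: 8 to 13, Granton.
Every city loses at least once (Penrith loses to Ostley; Ostley loses to Granton; Granton loses to Penrith). The majority relation contains the cycle Penrith beats Granton beats Ostley beats Penrith, so there is no Condorcet winner.

none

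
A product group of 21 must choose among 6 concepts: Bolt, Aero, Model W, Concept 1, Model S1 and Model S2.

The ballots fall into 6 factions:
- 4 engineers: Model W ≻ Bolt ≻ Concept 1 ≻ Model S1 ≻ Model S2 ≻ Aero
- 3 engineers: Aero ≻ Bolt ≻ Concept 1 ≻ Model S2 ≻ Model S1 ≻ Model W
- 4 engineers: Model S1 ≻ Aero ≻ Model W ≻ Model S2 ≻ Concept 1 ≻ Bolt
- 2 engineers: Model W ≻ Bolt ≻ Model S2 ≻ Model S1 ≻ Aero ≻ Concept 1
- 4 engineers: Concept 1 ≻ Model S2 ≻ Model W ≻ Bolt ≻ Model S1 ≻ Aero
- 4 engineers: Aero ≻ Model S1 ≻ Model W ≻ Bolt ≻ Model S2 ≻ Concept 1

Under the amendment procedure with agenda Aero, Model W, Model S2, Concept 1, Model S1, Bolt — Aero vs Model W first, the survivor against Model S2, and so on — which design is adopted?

Round 1: Aero vs Model W — 11–10, Aero advances.
Round 2: Aero vs Model S2 — 11–10, Aero advances.
Round 3: Aero vs Concept 1 — 13–8, Aero advances.
Round 4: Aero vs Model S1 — 7–14, Model S1 advances.
Round 5: Model S1 vs Bolt — 8–13, Bolt advances.
Bolt survives the agenda.

Bolt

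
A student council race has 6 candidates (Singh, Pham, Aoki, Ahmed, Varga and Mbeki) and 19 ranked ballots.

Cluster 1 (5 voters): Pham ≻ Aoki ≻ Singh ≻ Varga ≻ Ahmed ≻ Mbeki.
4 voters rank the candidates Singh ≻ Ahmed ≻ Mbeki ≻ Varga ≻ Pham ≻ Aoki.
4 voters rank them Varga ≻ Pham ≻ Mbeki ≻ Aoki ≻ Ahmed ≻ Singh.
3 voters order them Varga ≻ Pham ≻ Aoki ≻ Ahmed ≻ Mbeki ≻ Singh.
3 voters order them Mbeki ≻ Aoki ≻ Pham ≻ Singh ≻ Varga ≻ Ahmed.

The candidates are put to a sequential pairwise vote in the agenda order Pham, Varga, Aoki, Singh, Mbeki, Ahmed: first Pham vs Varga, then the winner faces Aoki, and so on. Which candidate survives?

Round 1: Pham vs Varga — 8–11, Varga advances.
Round 2: Varga vs Aoki — 11–8, Varga advances.
Round 3: Varga vs Singh — 7–12, Singh advances.
Round 4: Singh vs Mbeki — 9–10, Mbeki advances.
Round 5: Mbeki vs Ahmed — 7–12, Ahmed advances.
The agenda winner is Ahmed.

Ahmed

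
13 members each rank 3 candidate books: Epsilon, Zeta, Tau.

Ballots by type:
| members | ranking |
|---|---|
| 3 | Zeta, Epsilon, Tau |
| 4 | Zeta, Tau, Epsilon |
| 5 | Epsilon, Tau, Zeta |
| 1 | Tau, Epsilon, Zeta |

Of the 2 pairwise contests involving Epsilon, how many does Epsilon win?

Epsilon against each rival (13 members):
Epsilon vs Zeta: Epsilon is ranked higher on 5+1 = 6 ballots, Zeta on 7. Zeta wins 7–6.
Epsilon vs Tau: 3+5 = 8 for Epsilon, 5 for Tau — Epsilon by 8–5.
Epsilon beats Tau; loses to Zeta — 1 pairwise win.

1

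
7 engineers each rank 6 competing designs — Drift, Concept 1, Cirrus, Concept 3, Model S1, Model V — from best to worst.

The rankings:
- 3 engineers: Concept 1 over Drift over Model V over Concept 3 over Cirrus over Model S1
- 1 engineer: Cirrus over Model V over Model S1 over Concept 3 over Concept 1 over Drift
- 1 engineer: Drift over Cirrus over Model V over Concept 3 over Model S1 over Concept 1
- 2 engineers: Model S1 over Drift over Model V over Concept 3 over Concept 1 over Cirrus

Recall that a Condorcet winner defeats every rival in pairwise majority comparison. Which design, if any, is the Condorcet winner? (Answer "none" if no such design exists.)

Pairwise majorities:
Drift vs Concept 1: 1+2 = 3 for Drift, 4 for Concept 1 — Concept 1 by 4–3.
Drift vs Cirrus: Drift preferred on 3+1+2 = 6 ballots; Drift wins 6–1.
Drift vs Concept 3: Drift preferred on 3+1+2 = 6 ballots; Drift wins 6–1.
Drift vs Model S1: Drift preferred on 3+1 = 4 ballots; Drift wins 4–3.
Drift vs Model V: 6 to 1, Drift.
Concept 1 vs Cirrus: Concept 1 is ranked higher on 3+2 = 5 ballots, Cirrus on 2. Concept 1 wins 5–2.
Concept 1 vs Concept 3: 3 for Concept 1, 4 for Concept 3 — Concept 3 by 4–3.
Concept 1 vs Model S1: 3 for Concept 1, 4 for Model S1 — Model S1 by 4–3.
Concept 1 vs Model V: Concept 1 is ranked higher on 3 ballots, Model V on 4. Model V wins 4–3.
Cirrus vs Concept 3: Cirrus preferred on 1+1 = 2 ballots; Concept 3 wins 5–2.
Cirrus vs Model S1: Cirrus preferred on 3+1+1 = 5 ballots; Cirrus wins 5–2.
Cirrus vs Model V: Cirrus is ranked higher on 1+1 = 2 ballots, Model V on 5. Model V wins 5–2.
Concept 3 vs Model S1: 3+1 = 4 for Concept 3, 3 for Model S1 — Concept 3 by 4–3.
Concept 3 vs Model V: 0 to 7, Model V.
Model S1 vs Model V: 2 to 5, Model V.
Each design drops at least one matchup (Drift loses to Concept 1; Concept 1 loses to Concept 3; Cirrus loses to Drift; Concept 3 loses to Drift; Model S1 loses to Drift; Model V loses to Drift); the cycle Drift → Concept 3 → Concept 1 → Drift rules out a Condorcet winner.

none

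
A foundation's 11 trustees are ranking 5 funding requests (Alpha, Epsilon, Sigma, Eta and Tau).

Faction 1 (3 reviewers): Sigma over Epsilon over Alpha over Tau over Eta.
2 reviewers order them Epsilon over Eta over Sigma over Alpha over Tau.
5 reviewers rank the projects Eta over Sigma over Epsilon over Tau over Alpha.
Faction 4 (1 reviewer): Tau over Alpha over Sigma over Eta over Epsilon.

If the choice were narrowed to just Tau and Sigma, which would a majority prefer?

Ballots ranking Tau above Sigma: 1.
Ballots ranking Sigma above Tau: 11 − 1 = 10.
Sigma wins the head-to-head 10–1.

Sigma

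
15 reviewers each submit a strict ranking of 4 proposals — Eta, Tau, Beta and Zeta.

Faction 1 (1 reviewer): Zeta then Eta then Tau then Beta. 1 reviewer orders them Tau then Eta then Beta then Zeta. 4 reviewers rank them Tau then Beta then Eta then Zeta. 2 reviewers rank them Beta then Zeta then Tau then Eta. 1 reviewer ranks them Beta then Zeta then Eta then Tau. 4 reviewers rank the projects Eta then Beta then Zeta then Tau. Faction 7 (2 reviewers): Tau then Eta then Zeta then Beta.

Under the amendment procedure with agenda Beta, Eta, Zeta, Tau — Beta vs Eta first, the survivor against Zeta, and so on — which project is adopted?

Round 1: Beta vs Eta — 7–8, Eta advances.
Round 2: Eta vs Zeta — 11–4, Eta advances.
Round 3: Eta vs Tau — 6–9, Tau advances.
Tau survives the agenda.

Tau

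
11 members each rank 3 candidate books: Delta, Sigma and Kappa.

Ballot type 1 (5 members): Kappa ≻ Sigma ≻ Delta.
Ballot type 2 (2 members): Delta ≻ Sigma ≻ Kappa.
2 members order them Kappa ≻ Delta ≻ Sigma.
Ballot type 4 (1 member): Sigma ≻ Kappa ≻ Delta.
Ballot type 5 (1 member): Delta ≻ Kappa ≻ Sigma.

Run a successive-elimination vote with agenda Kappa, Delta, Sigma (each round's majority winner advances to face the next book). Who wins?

Kappa

Round 1: Kappa vs Delta — 8–3, Kappa advances.
Round 2: Kappa vs Sigma — 8–3, Kappa advances.
The agenda winner is Kappa.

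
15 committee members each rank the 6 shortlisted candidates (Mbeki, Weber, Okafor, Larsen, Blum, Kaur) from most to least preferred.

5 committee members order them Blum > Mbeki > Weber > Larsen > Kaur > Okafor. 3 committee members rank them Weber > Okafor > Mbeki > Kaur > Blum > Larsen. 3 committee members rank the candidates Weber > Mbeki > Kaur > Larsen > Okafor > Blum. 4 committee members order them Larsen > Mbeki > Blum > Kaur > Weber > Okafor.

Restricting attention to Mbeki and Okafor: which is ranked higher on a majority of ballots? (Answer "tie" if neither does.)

Ballots ranking Mbeki above Okafor: 5 + 3 + 4 = 12.
Ballots ranking Okafor above Mbeki: 15 − 12 = 3.
Mbeki wins the head-to-head 12–3.

Mbeki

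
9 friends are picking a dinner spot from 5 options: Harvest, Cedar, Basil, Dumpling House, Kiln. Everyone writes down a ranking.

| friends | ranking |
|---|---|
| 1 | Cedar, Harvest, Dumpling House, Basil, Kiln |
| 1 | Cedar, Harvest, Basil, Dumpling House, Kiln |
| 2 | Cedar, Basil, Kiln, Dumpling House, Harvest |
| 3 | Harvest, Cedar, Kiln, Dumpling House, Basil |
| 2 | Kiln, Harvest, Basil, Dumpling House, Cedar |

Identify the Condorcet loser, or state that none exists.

Head-to-head results (9 friends):
Harvest vs Cedar: Harvest preferred on 3+2 = 5 ballots; Harvest wins 5–4.
Harvest vs Basil: 7 to 2, Harvest.
Harvest vs Dumpling House: 1+1+3+2 = 7 for Harvest, 2 for Dumpling House — Harvest by 7–2.
Harvest vs Kiln: Harvest wins 5–4.
Cedar vs Basil: 7 to 2, Cedar.
Cedar vs Dumpling House: Cedar wins 7–2.
Cedar–Kiln: Cedar 7–2.
Basil vs Dumpling House: Basil wins 5–4.
Basil–Kiln: Kiln 5–4.
Dumpling House vs Kiln: 1+1 = 2 for Dumpling House, 7 for Kiln — Kiln by 7–2.
Only Dumpling House has no wins; Dumpling House is the Condorcet loser.

Dumpling House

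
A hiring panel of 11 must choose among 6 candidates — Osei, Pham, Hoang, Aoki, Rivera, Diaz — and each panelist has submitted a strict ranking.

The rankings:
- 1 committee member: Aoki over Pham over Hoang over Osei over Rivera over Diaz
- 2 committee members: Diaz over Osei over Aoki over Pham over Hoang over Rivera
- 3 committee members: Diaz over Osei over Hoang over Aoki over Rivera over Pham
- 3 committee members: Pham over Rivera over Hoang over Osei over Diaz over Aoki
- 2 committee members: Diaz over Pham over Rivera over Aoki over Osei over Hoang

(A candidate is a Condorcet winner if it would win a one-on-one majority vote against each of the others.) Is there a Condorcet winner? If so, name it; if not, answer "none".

Head-to-head results (11 committee members):
Osei vs Pham: Osei is ranked higher on 2+3 = 5 ballots, Pham on 6. Pham wins 6–5.
Osei vs Hoang: 2+3+2 = 7 for Osei, 4 for Hoang — Osei by 7–4.
Osei vs Aoki: 2+3+3 = 8 for Osei, 3 for Aoki — Osei by 8–3.
Osei vs Rivera: 6 to 5, Osei.
Osei vs Diaz: Osei preferred on 1+3 = 4 ballots; Diaz wins 7–4.
Pham vs Hoang: 8 to 3, Pham.
Pham vs Aoki: Pham is ranked higher on 3+2 = 5 ballots, Aoki on 6. Aoki wins 6–5.
Pham vs Rivera: 1+2+3+2 = 8 for Pham, 3 for Rivera — Pham by 8–3.
Pham vs Diaz: Pham preferred on 1+3 = 4 ballots; Diaz wins 7–4.
Hoang vs Aoki: Hoang preferred on 3+3 = 6 ballots; Hoang wins 6–5.
Hoang vs Rivera: Hoang preferred on 1+2+3 = 6 ballots; Hoang wins 6–5.
Hoang vs Diaz: Hoang preferred on 1+3 = 4 ballots; Diaz wins 7–4.
Aoki vs Rivera: 1+2+3 = 6 for Aoki, 5 for Rivera — Aoki by 6–5.
Aoki vs Diaz: 1 to 10, Diaz.
Rivera vs Diaz: Rivera preferred on 1+3 = 4 ballots; Diaz wins 7–4.
Diaz beats each of Osei, Pham, Hoang, Aoki, Rivera — Diaz is the Condorcet winner.

Diaz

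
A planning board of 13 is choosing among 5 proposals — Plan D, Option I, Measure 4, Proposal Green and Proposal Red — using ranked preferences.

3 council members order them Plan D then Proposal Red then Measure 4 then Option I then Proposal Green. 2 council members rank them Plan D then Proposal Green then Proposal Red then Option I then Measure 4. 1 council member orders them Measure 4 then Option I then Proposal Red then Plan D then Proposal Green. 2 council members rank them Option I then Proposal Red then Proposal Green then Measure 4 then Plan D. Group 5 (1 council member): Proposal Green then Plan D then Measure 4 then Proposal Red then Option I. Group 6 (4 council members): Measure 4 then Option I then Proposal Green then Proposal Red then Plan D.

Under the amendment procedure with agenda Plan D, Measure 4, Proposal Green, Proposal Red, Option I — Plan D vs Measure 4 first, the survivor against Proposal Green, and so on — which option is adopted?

Round 1: Plan D vs Measure 4 — 6–7, Measure 4 advances.
Round 2: Measure 4 vs Proposal Green — 8–5, Measure 4 advances.
Round 3: Measure 4 vs Proposal Red — 6–7, Proposal Red advances.
Round 4: Proposal Red vs Option I — 6–7, Option I advances.
Option I survives the agenda.

Option I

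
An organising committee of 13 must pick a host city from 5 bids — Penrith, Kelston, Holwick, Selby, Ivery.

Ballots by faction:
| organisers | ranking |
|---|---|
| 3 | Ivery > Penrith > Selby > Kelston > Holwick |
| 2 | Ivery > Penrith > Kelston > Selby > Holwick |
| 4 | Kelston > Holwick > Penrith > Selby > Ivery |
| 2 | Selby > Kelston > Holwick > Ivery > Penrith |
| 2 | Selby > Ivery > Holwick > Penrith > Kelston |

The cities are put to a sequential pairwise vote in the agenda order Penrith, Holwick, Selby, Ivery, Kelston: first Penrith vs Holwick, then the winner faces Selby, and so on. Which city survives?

Selby

Round 1: Penrith vs Holwick — 5–8, Holwick advances.
Round 2: Holwick vs Selby — 4–9, Selby advances.
Round 3: Selby vs Ivery — 8–5, Selby advances.
Round 4: Selby vs Kelston — 7–6, Selby advances.
The agenda winner is Selby.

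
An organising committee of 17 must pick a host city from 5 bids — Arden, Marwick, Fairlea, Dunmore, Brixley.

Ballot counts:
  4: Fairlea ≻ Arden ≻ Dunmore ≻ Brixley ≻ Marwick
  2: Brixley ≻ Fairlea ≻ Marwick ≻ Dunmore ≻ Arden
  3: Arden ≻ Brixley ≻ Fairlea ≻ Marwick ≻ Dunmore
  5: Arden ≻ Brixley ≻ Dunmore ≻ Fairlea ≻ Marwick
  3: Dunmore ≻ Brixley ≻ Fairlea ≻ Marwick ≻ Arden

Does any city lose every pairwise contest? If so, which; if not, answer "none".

Head-to-head results (17 organisers):
Arden vs Marwick: Arden, 12–5.
Arden vs Fairlea: Arden preferred on 3+5 = 8 ballots; Fairlea wins 9–8.
Arden vs Dunmore: Arden wins 12–5.
Arden vs Brixley: Arden wins 12–5.
Marwick vs Fairlea: 0 for Marwick, 17 for Fairlea — Fairlea by 17–0.
Marwick vs Dunmore: Marwick is ranked higher on 2+3 = 5 ballots, Dunmore on 12. Dunmore wins 12–5.
Marwick–Brixley: Brixley 17–0.
Fairlea vs Dunmore: 9 to 8, Fairlea.
Fairlea–Brixley: Brixley 13–4.
Dunmore vs Brixley: Dunmore is ranked higher on 4+3 = 7 ballots, Brixley on 10. Brixley wins 10–7.
Marwick is beaten in every head-to-head and is the Condorcet loser.

Marwick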